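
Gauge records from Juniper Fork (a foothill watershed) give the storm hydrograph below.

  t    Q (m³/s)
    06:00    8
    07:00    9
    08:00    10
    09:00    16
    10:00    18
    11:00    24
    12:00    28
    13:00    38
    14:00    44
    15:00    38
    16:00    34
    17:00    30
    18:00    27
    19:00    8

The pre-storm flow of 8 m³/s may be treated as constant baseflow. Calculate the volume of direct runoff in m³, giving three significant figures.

V ≈ 7.92 × 10^5 m³

Direct-runoff ordinates (Q − Q_b): 0.0, 1.0, 2.0, 8.0, 10.0, 16.0, 20.0, 30.0, 36.0, 30.0, 26.0, 22.0, 19.0, 0.0 m³/s.
ΣQ_DR = 220.0 m³/s.
With Δt = 1 h = 3600 s, V = ΣQ_DR · Δt = 220.0 × 3600 = 7.92 × 10^5 m³.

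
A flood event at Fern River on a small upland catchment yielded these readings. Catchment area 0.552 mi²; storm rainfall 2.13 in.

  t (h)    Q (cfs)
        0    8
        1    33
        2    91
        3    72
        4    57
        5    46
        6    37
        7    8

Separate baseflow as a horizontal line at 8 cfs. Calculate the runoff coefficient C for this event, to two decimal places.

C ≈ 0.38

ΣQ_DR = 288.0 cfs; V = ΣQ_DR·Δt = 1.037 × 10^6 ft³.
Runoff depth d = V / A = 0.8085 in.
C = d / P = 0.8085 / 2.13 = 0.38.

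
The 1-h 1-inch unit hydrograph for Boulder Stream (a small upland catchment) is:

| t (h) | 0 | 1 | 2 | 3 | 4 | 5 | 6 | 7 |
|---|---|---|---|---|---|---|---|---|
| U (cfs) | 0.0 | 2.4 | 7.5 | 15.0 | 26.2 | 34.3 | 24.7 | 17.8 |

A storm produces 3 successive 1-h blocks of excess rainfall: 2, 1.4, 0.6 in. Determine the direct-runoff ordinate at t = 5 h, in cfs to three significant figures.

By discrete convolution, Q_j = Σ (P_i / 1 in) · U_{j−i}.
At t = 5 h (j=5): Q = (2/1)·34.3 + (1.4/1)·26.2 + (0.6/1)·15.0 = 114 cfs.

Q ≈ 114 cfs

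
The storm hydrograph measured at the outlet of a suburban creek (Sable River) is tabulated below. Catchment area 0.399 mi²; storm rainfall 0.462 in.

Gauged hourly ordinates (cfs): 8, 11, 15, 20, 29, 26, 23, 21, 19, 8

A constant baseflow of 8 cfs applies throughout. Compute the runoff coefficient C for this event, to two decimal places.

C ≈ 0.84

ΣQ_DR = 100.0 cfs; V = ΣQ_DR·Δt = 3.600 × 10^5 ft³.
Runoff depth d = V / A = 0.3884 in.
C = d / P = 0.3884 / 0.462 = 0.84.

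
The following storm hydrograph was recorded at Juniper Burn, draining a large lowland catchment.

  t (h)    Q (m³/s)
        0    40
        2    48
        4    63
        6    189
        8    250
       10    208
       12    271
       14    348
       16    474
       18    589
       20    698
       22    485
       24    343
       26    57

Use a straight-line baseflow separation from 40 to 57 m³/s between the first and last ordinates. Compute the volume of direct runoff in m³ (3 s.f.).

V ≈ 2.44 × 10^7 m³

Direct-runoff ordinates (Q − Q_b): 0.00, 6.69, 20.38, 145.08, 204.77, 161.46, 223.15, 298.85, 423.54, 537.23, 644.92, 430.62, 287.31, 0.00 m³/s.
ΣQ_DR = 3384 m³/s.
With Δt = 2 h = 7200 s, V = ΣQ_DR · Δt = 3384 × 7200 = 2.44 × 10^7 m³.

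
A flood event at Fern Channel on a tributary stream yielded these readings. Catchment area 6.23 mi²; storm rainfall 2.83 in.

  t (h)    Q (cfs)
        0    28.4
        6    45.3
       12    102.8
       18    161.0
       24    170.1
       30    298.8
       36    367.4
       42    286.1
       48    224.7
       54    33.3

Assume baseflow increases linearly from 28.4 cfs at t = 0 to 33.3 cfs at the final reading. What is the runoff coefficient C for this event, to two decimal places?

ΣQ_DR = 1409 cfs; V = ΣQ_DR·Δt = 3.044 × 10^7 ft³.
Runoff depth d = V / A = 2.103 in.
C = d / P = 2.103 / 2.83 = 0.74.

C ≈ 0.74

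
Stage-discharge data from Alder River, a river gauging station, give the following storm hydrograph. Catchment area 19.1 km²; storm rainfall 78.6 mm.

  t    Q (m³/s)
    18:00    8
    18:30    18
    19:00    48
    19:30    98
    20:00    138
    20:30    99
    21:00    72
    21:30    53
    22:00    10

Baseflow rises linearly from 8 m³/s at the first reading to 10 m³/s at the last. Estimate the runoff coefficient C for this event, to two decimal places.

ΣQ_DR = 463.0 m³/s; V = ΣQ_DR·Δt = 8.334 × 10^5 m³.
Runoff depth d = V / A = 43.63 mm.
C = d / P = 43.63 / 78.6 = 0.56.

C ≈ 0.56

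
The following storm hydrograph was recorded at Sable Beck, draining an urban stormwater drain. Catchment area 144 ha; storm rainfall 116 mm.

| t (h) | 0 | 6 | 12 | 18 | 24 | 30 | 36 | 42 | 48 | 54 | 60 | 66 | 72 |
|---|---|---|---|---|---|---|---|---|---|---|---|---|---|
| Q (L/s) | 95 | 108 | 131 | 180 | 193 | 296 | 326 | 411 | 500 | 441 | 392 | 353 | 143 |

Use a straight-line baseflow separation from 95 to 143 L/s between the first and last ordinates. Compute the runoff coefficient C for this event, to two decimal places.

C ≈ 0.26

ΣQ_DR = 2022 L/s; V = ΣQ_DR·Δt = 4.368 × 10^7 L.
Runoff depth d = V / A = 30.33 mm.
C = d / P = 30.33 / 116 = 0.26.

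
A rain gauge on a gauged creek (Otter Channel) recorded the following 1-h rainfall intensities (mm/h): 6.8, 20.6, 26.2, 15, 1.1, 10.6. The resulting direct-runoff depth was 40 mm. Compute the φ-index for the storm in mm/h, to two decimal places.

φ ≈ 8.10 mm/h

Only the 4 blocks with intensity above φ contribute runoff: 20.6, 26.2, 15, 10.6 mm/h.
Σ(I−φ)·Δt = d  ⇒  (20.6+26.2+15+10.6 − 4φ)·1 = 40
φ = (72.40 − 40/1) / 4 = 8.10 mm/h.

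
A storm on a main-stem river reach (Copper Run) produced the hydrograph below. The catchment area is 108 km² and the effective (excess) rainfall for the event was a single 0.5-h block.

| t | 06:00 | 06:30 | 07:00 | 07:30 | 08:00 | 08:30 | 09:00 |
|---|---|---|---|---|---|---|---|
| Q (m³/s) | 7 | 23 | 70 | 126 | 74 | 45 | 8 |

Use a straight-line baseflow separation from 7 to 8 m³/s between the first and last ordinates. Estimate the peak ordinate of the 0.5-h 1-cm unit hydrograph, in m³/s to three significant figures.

Direct runoff: 0.00, 15.83, 62.67, 118.50, 66.33, 37.17, 0.00 m³/s; ΣQ_DR = 300.5 m³/s, peak = 118.50 m³/s.
Runoff depth d = ΣQ_DR·Δt / A = 300.5 × 1800 / (108 km²) = 5.008 mm.
The 1-cm UH is the DRH scaled by (10 mm)/d, so U_p = 118.50 × 10/5.008 = 237 m³/s.

U_p ≈ 237 m³/s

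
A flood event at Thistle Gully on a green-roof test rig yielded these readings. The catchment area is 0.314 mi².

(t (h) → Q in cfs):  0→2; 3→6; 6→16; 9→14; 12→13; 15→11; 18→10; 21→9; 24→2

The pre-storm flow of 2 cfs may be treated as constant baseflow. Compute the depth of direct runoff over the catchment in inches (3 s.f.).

d ≈ 0.962 in

Direct runoff: 0.0, 4.0, 14.0, 12.0, 11.0, 9.0, 8.0, 7.0, 0.0 cfs; ΣQ_DR = 65.00 cfs.
V = ΣQ_DR · Δt = 65.00 × 10800 s = 7.020 × 10^5 ft³.
Over A = 0.314 mi², depth = V / A = 0.962 in.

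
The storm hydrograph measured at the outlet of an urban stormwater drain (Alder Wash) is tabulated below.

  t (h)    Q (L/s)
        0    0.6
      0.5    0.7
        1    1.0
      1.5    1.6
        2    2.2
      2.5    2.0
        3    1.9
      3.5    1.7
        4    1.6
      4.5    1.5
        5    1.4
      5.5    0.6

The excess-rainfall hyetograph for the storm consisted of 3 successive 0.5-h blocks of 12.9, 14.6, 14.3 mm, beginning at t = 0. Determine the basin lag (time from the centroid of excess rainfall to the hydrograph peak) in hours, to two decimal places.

t_L ≈ 1.23 h

Centroid of excess rainfall: t_c = Σ P_i·t̄_i / ΣP_i = 0.7667 h (block centres at 0.25, 0.75, 1.25 h).
Hydrograph peak occurs at t = 2 h, so basin lag t_L = 2 − 0.7667 = 1.23 h.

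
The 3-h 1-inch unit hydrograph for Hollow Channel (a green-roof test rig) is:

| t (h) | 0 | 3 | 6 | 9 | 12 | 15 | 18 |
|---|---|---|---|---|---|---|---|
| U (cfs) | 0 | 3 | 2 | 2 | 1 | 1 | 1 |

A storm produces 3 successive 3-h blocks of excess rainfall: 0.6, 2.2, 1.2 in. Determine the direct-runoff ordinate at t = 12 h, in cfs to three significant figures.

Q ≈ 7.40 cfs

By discrete convolution, Q_j = Σ (P_i / 1 in) · U_{j−i}.
At t = 12 h (j=4): Q = (0.6/1)·1 + (2.2/1)·2 + (1.2/1)·2 = 7.40 cfs.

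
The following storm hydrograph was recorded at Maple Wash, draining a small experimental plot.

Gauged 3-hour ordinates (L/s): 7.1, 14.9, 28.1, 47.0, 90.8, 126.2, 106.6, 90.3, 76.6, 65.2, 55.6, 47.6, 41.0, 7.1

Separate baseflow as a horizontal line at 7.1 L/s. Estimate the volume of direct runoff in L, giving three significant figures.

V ≈ 7.61 × 10^6 L

Direct-runoff ordinates (Q − Q_b): 0.0, 7.8, 21.0, 39.9, 83.7, 119.1, 99.5, 83.2, 69.5, 58.1, 48.5, 40.5, 33.9, 0.0 L/s.
ΣQ_DR = 704.7 L/s.
With Δt = 3 h = 10800 s, V = ΣQ_DR · Δt = 704.7 × 10800 = 7.61 × 10^6 L.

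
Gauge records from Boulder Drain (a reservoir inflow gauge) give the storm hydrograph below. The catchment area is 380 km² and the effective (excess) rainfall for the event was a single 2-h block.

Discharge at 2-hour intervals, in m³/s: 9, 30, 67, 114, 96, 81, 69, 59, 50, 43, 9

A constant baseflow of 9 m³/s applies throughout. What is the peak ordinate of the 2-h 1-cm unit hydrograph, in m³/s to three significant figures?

U_p ≈ 105 m³/s

Direct runoff: 0.0, 21.0, 58.0, 105.0, 87.0, 72.0, 60.0, 50.0, 41.0, 34.0, 0.0 m³/s; ΣQ_DR = 528.0 m³/s, peak = 105.0 m³/s.
Runoff depth d = ΣQ_DR·Δt / A = 528.0 × 7200 / (380 km²) = 10.00 mm.
The 1-cm UH is the DRH scaled by (10 mm)/d, so U_p = 105.0 × 10/10.00 = 105 m³/s.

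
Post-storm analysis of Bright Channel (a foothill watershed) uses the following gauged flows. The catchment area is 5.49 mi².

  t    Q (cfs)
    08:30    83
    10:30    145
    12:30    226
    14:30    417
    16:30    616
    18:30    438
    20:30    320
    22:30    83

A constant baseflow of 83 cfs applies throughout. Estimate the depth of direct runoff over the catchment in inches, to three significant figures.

d ≈ 0.939 in

Direct runoff: 0.0, 62.0, 143.0, 334.0, 533.0, 355.0, 237.0, 0.0 cfs; ΣQ_DR = 1664 cfs.
V = ΣQ_DR · Δt = 1664 × 7200 s = 1.198 × 10^7 ft³.
Over A = 5.49 mi², depth = V / A = 0.939 in.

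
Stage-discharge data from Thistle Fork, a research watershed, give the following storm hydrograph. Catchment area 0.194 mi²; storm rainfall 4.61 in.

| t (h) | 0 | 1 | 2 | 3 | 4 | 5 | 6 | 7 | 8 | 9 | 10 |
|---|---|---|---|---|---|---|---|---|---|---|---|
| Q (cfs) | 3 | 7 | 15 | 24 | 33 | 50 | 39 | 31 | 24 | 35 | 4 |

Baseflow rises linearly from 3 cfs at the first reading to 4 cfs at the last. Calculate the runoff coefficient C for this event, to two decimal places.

ΣQ_DR = 226.5 cfs; V = ΣQ_DR·Δt = 8.154 × 10^5 ft³.
Runoff depth d = V / A = 1.809 in.
C = d / P = 1.809 / 4.61 = 0.39.

C ≈ 0.39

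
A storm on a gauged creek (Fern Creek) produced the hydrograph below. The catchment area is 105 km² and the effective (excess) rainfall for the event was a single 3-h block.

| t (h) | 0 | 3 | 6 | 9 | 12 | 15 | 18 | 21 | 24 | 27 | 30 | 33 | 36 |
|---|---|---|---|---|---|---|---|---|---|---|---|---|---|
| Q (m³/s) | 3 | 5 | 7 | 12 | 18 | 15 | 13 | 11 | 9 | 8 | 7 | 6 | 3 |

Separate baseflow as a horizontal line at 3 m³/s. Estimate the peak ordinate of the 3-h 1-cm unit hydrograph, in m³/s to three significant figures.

Direct runoff: 0.0, 2.0, 4.0, 9.0, 15.0, 12.0, 10.0, 8.0, 6.0, 5.0, 4.0, 3.0, 0.0 m³/s; ΣQ_DR = 78.00 m³/s, peak = 15.0 m³/s.
Runoff depth d = ΣQ_DR·Δt / A = 78.00 × 10800 / (105 km²) = 8.023 mm.
The 1-cm UH is the DRH scaled by (10 mm)/d, so U_p = 15.0 × 10/8.023 = 18.7 m³/s.

U_p ≈ 18.7 m³/s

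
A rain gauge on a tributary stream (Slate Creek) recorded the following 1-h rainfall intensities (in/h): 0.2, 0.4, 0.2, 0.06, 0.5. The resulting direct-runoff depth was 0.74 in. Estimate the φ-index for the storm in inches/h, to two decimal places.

φ ≈ 0.14 in/h

Only the 4 blocks with intensity above φ contribute runoff: 0.2, 0.4, 0.2, 0.5 in/h.
Σ(I−φ)·Δt = d  ⇒  (0.2+0.4+0.2+0.5 − 4φ)·1 = 0.74
φ = (1.300 − 0.74/1) / 4 = 0.14 in/h.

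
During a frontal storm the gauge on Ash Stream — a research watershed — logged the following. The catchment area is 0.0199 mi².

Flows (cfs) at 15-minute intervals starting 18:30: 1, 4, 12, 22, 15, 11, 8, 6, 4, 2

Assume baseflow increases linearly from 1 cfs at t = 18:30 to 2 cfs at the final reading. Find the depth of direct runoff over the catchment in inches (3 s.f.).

Direct runoff: 0.00, 2.89, 10.78, 20.67, 13.56, 9.44, 6.33, 4.22, 2.11, 0.00 cfs; ΣQ_DR = 70.00 cfs.
V = ΣQ_DR · Δt = 70.00 × 900 s = 63000 ft³.
Over A = 0.0199 mi², depth = V / A = 1.36 in.

d ≈ 1.36 in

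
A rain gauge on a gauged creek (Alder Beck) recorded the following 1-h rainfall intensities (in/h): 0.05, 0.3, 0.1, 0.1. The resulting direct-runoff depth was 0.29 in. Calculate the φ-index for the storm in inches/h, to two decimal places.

Only the 3 blocks with intensity above φ contribute runoff: 0.3, 0.1, 0.1 in/h.
Σ(I−φ)·Δt = d  ⇒  (0.3+0.1+0.1 − 3φ)·1 = 0.29
φ = (0.5000 − 0.29/1) / 3 = 0.07 in/h.

φ ≈ 0.07 in/h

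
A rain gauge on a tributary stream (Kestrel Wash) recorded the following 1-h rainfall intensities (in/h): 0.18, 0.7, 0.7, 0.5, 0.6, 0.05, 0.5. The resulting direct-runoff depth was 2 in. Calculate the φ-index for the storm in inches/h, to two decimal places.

Only the 5 blocks with intensity above φ contribute runoff: 0.7, 0.7, 0.5, 0.6, 0.5 in/h.
Σ(I−φ)·Δt = d  ⇒  (0.7+0.7+0.5+0.6+0.5 − 5φ)·1 = 2
φ = (3.000 − 2/1) / 5 = 0.20 in/h.

φ ≈ 0.20 in/h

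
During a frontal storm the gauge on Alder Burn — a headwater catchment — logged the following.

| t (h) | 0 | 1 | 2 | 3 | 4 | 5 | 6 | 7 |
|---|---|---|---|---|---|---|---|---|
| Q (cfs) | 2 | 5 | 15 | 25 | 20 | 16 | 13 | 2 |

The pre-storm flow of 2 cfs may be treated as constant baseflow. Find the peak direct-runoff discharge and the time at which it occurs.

Subtracting baseflow gives direct-runoff ordinates: 0.0, 3.0, 13.0, 23.0, 18.0, 14.0, 11.0, 0.0 cfs.
The maximum is 23.0 cfs, occurring at the reading for t = 3 h.

Q_p = 23.0 cfs at t = 3 h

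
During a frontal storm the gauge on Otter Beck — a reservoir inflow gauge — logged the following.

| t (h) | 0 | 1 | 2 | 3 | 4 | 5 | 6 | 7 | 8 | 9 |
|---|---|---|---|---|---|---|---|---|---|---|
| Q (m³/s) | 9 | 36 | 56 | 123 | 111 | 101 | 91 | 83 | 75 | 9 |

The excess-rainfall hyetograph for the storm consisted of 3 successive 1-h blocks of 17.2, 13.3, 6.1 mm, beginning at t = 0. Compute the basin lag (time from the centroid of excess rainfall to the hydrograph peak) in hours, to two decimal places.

t_L ≈ 1.80 h

Centroid of excess rainfall: t_c = Σ P_i·t̄_i / ΣP_i = 1.1967 h (block centres at 0.5, 1.5, 2.5 h).
Hydrograph peak occurs at t = 3 h, so basin lag t_L = 3 − 1.1967 = 1.80 h.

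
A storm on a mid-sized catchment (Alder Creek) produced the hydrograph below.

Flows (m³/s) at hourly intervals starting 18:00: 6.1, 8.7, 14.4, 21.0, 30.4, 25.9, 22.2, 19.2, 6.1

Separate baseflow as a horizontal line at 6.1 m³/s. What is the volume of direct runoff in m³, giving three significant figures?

V ≈ 3.57 × 10^5 m³

Direct-runoff ordinates (Q − Q_b): 0.0, 2.6, 8.3, 14.9, 24.3, 19.8, 16.1, 13.1, 0.0 m³/s.
ΣQ_DR = 99.10 m³/s.
With Δt = 1 h = 3600 s, V = ΣQ_DR · Δt = 99.10 × 3600 = 3.57 × 10^5 m³.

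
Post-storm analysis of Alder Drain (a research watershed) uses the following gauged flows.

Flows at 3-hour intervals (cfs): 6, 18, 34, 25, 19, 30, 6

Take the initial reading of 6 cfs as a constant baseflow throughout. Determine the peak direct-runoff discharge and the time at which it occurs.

Q_p = 28.0 cfs at t = 6 h

Subtracting baseflow gives direct-runoff ordinates: 0.0, 12.0, 28.0, 19.0, 13.0, 24.0, 0.0 cfs.
The maximum is 28.0 cfs, occurring at the reading for t = 6 h.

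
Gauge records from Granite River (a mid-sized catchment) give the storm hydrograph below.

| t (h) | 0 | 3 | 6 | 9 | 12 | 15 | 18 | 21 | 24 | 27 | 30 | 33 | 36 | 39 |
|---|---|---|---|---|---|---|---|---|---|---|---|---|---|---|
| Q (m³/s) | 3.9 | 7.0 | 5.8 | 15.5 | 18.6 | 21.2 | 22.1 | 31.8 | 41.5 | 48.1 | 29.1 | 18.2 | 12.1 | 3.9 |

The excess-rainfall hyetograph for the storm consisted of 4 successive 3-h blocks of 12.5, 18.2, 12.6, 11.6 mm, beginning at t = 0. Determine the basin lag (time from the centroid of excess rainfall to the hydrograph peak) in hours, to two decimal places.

Centroid of excess rainfall: t_c = Σ P_i·t̄_i / ΣP_i = 5.7732 h (block centres at 1.5, 4.5, 7.5, 10.5 h).
Hydrograph peak occurs at t = 27 h, so basin lag t_L = 27 − 5.7732 = 21.23 h.

t_L ≈ 21.23 h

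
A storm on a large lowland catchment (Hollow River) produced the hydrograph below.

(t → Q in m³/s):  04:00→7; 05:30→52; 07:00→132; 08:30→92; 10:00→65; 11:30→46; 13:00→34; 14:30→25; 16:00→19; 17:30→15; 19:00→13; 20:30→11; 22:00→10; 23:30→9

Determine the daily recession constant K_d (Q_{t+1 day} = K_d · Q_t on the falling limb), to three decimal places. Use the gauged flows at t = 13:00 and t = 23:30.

K_d ≈ 0.048

Between t = 13:00 and t = 23:30 the flow falls from 34 to 9 m³/s over 7×1.5 h = 10.5 h.
Per-interval ratio K = (9/34)^(1/7) = 0.8271; K_d = K^(24/1.5) = 0.048.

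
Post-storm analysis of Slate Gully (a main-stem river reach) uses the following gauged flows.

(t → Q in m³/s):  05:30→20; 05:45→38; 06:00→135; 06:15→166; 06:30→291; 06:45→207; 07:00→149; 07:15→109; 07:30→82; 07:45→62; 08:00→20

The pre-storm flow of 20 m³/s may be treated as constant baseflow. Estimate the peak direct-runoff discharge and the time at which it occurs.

Q_p = 271.0 m³/s at t = 06:30

Subtracting baseflow gives direct-runoff ordinates: 0.0, 18.0, 115.0, 146.0, 271.0, 187.0, 129.0, 89.0, 62.0, 42.0, 0.0 m³/s.
The maximum is 271.0 m³/s, occurring at the reading for t = 06:30.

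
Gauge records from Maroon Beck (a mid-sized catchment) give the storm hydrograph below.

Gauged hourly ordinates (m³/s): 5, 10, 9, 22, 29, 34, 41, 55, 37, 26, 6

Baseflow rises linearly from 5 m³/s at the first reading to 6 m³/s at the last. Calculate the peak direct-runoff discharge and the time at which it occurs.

Q_p = 49.30 m³/s at t = 7 h

Subtracting baseflow gives direct-runoff ordinates: 0.00, 4.90, 3.80, 16.70, 23.60, 28.50, 35.40, 49.30, 31.20, 20.10, 0.00 m³/s.
The maximum is 49.30 m³/s, occurring at the reading for t = 7 h.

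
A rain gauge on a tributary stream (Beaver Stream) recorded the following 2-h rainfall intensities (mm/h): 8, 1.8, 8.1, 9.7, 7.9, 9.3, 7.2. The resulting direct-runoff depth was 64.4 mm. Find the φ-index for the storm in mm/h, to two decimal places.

Only the 6 blocks with intensity above φ contribute runoff: 8, 8.1, 9.7, 7.9, 9.3, 7.2 mm/h.
Σ(I−φ)·Δt = d  ⇒  (8+8.1+9.7+7.9+9.3+7.2 − 6φ)·2 = 64.4
φ = (50.20 − 64.4/2) / 6 = 3.00 mm/h.

φ ≈ 3.00 mm/h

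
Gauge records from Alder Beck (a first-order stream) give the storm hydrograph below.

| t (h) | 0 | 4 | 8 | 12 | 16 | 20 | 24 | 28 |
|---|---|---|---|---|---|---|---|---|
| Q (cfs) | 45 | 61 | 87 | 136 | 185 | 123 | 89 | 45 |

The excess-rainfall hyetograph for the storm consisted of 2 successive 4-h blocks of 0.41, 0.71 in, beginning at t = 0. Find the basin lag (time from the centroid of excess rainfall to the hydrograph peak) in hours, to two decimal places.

t_L ≈ 11.46 h

Centroid of excess rainfall: t_c = Σ P_i·t̄_i / ΣP_i = 4.5357 h (block centres at 2, 6 h).
Hydrograph peak occurs at t = 16 h, so basin lag t_L = 16 − 4.5357 = 11.46 h.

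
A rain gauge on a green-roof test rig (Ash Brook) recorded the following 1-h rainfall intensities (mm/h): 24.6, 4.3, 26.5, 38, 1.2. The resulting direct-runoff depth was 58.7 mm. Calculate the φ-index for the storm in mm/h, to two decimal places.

Only the 3 blocks with intensity above φ contribute runoff: 24.6, 26.5, 38 mm/h.
Σ(I−φ)·Δt = d  ⇒  (24.6+26.5+38 − 3φ)·1 = 58.7
φ = (89.10 − 58.7/1) / 3 = 10.13 mm/h.

φ ≈ 10.13 mm/h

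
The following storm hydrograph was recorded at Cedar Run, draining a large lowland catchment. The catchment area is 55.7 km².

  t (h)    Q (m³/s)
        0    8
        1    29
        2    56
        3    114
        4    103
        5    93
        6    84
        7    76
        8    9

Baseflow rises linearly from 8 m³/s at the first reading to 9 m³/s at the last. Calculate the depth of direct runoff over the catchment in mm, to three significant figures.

d ≈ 32.0 mm

Direct runoff: 0.00, 20.88, 47.75, 105.62, 94.50, 84.38, 75.25, 67.12, 0.00 m³/s; ΣQ_DR = 495.5 m³/s.
V = ΣQ_DR · Δt = 495.5 × 3600 s = 1.784 × 10^6 m³.
Over A = 55.7 km², depth = V / A = 32.0 mm.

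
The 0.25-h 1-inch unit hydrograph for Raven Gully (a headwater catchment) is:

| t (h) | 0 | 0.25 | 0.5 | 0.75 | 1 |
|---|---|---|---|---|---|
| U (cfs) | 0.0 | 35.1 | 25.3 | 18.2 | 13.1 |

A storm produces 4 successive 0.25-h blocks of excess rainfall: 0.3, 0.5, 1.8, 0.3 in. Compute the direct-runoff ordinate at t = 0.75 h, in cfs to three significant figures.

Q ≈ 81.3 cfs

By discrete convolution, Q_j = Σ (P_i / 1 in) · U_{j−i}.
At t = 0.75 h (j=3): Q = (0.3/1)·18.2 + (0.5/1)·25.3 + (1.8/1)·35.1 + (0.3/1)·0.0 = 81.3 cfs.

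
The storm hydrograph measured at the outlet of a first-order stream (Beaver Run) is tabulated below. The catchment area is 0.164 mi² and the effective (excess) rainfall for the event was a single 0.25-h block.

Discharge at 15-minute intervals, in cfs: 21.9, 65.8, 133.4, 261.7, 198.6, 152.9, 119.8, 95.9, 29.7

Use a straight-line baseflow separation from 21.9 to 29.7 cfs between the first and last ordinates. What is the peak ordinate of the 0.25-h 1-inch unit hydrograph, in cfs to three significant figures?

U_p ≈ 118 cfs

Direct runoff: 0.00, 42.92, 109.55, 236.88, 172.80, 126.12, 92.05, 67.17, 0.00 cfs; ΣQ_DR = 847.5 cfs, peak = 236.88 cfs.
Runoff depth d = ΣQ_DR·Δt / A = 847.5 × 900 / (0.164 mi²) = 2.002 in.
The 1-inch UH is the DRH scaled by (1 in)/d, so U_p = 236.88 × 1/2.002 = 118 cfs.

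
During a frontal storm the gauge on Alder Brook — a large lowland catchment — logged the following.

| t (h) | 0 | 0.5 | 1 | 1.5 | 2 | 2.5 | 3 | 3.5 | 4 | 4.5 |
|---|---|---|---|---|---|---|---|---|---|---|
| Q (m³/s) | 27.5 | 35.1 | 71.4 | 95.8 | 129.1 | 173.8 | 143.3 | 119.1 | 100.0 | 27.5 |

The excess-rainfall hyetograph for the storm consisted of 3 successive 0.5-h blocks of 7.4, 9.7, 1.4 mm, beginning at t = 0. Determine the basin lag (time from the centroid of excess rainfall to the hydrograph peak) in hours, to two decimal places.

t_L ≈ 1.91 h

Centroid of excess rainfall: t_c = Σ P_i·t̄_i / ΣP_i = 0.5878 h (block centres at 0.25, 0.75, 1.25 h).
Hydrograph peak occurs at t = 2.5 h, so basin lag t_L = 2.5 − 0.5878 = 1.91 h.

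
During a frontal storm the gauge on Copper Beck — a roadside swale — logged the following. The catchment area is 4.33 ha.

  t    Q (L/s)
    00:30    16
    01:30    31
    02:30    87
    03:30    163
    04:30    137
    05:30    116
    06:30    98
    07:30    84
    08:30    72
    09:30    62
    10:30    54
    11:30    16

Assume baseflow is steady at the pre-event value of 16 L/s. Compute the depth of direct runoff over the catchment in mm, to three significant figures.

Direct runoff: 0.0, 15.0, 71.0, 147.0, 121.0, 100.0, 82.0, 68.0, 56.0, 46.0, 38.0, 0.0 L/s; ΣQ_DR = 744.0 L/s.
V = ΣQ_DR · Δt = 744.0 × 3600 s = 2.678 × 10^6 L.
Over A = 4.33 ha, depth = V / A = 61.9 mm.

d ≈ 61.9 mm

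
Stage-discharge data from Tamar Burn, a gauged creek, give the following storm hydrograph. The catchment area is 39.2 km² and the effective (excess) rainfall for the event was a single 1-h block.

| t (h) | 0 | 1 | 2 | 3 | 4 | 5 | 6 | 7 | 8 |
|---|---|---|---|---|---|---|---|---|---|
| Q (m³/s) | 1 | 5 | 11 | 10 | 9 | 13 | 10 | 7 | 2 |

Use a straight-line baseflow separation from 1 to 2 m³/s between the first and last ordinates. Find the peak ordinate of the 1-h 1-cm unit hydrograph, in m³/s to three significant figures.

U_p ≈ 22.7 m³/s

Direct runoff: 0.00, 3.88, 9.75, 8.62, 7.50, 11.38, 8.25, 5.12, 0.00 m³/s; ΣQ_DR = 54.50 m³/s, peak = 11.38 m³/s.
Runoff depth d = ΣQ_DR·Δt / A = 54.50 × 3600 / (39.2 km²) = 5.005 mm.
The 1-cm UH is the DRH scaled by (10 mm)/d, so U_p = 11.38 × 10/5.005 = 22.7 m³/s.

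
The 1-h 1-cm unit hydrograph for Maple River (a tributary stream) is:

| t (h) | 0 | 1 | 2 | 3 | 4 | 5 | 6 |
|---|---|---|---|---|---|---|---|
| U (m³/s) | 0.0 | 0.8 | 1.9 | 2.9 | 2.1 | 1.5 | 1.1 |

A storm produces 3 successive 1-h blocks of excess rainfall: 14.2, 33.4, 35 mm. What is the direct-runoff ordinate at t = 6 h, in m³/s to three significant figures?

Q ≈ 13.9 m³/s

By discrete convolution, Q_j = Σ (P_i / 10 mm) · U_{j−i}.
At t = 6 h (j=6): Q = (14.2/10)·1.1 + (33.4/10)·1.5 + (35/10)·2.1 = 13.9 m³/s.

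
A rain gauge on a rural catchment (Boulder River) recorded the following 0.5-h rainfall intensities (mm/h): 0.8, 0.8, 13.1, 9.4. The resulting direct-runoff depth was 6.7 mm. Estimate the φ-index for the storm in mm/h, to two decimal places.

Only the 2 blocks with intensity above φ contribute runoff: 13.1, 9.4 mm/h.
Σ(I−φ)·Δt = d  ⇒  (13.1+9.4 − 2φ)·0.5 = 6.7
φ = (22.50 − 6.7/0.5) / 2 = 4.55 mm/h.

φ ≈ 4.55 mm/h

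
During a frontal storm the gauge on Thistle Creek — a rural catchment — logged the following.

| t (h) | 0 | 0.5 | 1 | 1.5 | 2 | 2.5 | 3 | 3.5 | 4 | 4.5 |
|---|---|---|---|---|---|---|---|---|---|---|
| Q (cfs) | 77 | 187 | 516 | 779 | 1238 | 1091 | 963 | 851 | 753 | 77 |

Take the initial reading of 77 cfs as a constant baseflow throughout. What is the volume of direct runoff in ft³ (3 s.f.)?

V ≈ 1.04 × 10^7 ft³

Direct-runoff ordinates (Q − Q_b): 0.0, 110.0, 439.0, 702.0, 1161.0, 1014.0, 886.0, 774.0, 676.0, 0.0 cfs.
ΣQ_DR = 5762 cfs.
With Δt = 0.5 h = 1800 s, V = ΣQ_DR · Δt = 5762 × 1800 = 1.04 × 10^7 ft³.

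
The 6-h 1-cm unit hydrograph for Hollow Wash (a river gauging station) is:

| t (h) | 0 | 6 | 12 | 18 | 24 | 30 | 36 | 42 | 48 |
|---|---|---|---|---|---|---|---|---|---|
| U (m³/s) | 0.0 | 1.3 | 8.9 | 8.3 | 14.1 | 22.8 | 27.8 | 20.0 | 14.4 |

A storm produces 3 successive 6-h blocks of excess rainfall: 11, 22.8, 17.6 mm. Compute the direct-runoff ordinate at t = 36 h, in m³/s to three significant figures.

Q ≈ 107 m³/s

By discrete convolution, Q_j = Σ (P_i / 10 mm) · U_{j−i}.
At t = 36 h (j=6): Q = (11/10)·27.8 + (22.8/10)·22.8 + (17.6/10)·14.1 = 107 m³/s.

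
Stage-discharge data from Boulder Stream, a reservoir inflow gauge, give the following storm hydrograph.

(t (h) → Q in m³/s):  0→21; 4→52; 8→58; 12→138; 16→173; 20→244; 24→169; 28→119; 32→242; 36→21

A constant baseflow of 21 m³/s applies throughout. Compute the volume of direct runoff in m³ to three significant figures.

Direct-runoff ordinates (Q − Q_b): 0.0, 31.0, 37.0, 117.0, 152.0, 223.0, 148.0, 98.0, 221.0, 0.0 m³/s.
ΣQ_DR = 1027 m³/s.
With Δt = 4 h = 14400 s, V = ΣQ_DR · Δt = 1027 × 14400 = 1.48 × 10^7 m³.

V ≈ 1.48 × 10^7 m³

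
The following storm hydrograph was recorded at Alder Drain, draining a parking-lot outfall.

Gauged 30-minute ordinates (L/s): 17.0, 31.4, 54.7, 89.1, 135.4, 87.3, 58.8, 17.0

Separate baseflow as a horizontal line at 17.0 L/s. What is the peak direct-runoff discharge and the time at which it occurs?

Subtracting baseflow gives direct-runoff ordinates: 0.0, 14.4, 37.7, 72.1, 118.4, 70.3, 41.8, 0.0 L/s.
The maximum is 118.4 L/s, occurring at the reading for t = 2 h.

Q_p = 118.4 L/s at t = 2 h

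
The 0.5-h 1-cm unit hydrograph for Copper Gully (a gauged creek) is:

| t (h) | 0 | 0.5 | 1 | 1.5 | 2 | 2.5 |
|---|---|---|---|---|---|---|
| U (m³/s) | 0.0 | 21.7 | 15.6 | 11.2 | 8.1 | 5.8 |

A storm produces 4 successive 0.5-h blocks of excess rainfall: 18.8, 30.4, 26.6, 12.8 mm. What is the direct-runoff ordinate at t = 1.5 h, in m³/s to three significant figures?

By discrete convolution, Q_j = Σ (P_i / 10 mm) · U_{j−i}.
At t = 1.5 h (j=3): Q = (18.8/10)·11.2 + (30.4/10)·15.6 + (26.6/10)·21.7 + (12.8/10)·0.0 = 126 m³/s.

Q ≈ 126 m³/s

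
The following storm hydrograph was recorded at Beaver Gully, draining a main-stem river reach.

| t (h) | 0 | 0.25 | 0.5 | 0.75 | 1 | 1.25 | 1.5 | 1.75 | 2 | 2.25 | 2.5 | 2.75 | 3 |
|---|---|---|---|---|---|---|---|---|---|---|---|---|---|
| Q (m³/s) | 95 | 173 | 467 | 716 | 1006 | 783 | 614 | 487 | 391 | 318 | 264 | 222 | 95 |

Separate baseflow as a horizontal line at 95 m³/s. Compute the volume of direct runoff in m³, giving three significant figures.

V ≈ 3.96 × 10^6 m³

Direct-runoff ordinates (Q − Q_b): 0.0, 78.0, 372.0, 621.0, 911.0, 688.0, 519.0, 392.0, 296.0, 223.0, 169.0, 127.0, 0.0 m³/s.
ΣQ_DR = 4396 m³/s.
With Δt = 0.25 h = 900 s, V = ΣQ_DR · Δt = 4396 × 900 = 3.96 × 10^6 m³.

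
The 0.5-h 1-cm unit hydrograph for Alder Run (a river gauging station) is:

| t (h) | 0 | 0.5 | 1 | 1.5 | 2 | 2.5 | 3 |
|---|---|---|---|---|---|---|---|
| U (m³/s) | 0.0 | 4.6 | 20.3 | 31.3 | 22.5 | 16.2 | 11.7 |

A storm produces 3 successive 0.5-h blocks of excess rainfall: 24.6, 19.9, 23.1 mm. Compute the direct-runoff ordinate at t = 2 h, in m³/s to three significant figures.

Q ≈ 165 m³/s

By discrete convolution, Q_j = Σ (P_i / 10 mm) · U_{j−i}.
At t = 2 h (j=4): Q = (24.6/10)·22.5 + (19.9/10)·31.3 + (23.1/10)·20.3 = 165 m³/s.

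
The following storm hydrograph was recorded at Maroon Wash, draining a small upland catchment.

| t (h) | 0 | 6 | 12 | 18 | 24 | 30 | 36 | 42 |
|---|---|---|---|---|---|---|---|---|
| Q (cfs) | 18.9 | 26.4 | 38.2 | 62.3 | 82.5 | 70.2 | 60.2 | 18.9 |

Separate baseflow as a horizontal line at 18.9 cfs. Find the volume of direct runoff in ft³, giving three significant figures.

Direct-runoff ordinates (Q − Q_b): 0.0, 7.5, 19.3, 43.4, 63.6, 51.3, 41.3, 0.0 cfs.
ΣQ_DR = 226.4 cfs.
With Δt = 6 h = 21600 s, V = ΣQ_DR · Δt = 226.4 × 21600 = 4.89 × 10^6 ft³.

V ≈ 4.89 × 10^6 ft³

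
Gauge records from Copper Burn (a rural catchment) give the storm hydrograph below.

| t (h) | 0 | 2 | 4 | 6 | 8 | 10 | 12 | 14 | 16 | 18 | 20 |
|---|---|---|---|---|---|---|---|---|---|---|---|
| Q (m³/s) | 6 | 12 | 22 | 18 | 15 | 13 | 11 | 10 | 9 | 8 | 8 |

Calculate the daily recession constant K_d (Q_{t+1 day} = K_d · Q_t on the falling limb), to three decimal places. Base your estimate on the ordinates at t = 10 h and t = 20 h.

Between t = 10 h and t = 20 h the flow falls from 13 to 8 m³/s over 5×2 h = 10 h.
Per-interval ratio K = (8/13)^(1/5) = 0.9075; K_d = K^(24/2) = 0.312.

K_d ≈ 0.312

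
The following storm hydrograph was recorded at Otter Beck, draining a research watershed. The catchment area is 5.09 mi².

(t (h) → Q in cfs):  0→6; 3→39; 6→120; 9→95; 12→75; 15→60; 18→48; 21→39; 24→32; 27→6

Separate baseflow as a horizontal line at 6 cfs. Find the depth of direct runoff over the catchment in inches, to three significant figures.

Direct runoff: 0.0, 33.0, 114.0, 89.0, 69.0, 54.0, 42.0, 33.0, 26.0, 0.0 cfs; ΣQ_DR = 460.0 cfs.
V = ΣQ_DR · Δt = 460.0 × 10800 s = 4.968 × 10^6 ft³.
Over A = 5.09 mi², depth = V / A = 0.420 in.

d ≈ 0.420 in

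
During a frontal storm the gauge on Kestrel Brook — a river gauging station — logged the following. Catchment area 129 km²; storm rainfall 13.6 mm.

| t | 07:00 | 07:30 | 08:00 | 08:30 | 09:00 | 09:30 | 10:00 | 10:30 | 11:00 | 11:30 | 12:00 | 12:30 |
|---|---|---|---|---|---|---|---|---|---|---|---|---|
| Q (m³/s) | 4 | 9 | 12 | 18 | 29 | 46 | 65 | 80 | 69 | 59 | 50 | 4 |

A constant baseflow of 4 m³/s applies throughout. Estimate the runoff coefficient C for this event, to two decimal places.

ΣQ_DR = 397.0 m³/s; V = ΣQ_DR·Δt = 7.146 × 10^5 m³.
Runoff depth d = V / A = 5.540 mm.
C = d / P = 5.540 / 13.6 = 0.41.

C ≈ 0.41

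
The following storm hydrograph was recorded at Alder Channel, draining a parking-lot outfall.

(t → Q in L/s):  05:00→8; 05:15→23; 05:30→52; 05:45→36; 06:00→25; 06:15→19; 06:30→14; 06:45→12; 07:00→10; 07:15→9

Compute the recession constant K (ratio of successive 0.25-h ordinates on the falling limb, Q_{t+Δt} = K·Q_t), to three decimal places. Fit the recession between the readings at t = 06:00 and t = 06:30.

K ≈ 0.748

Using the recession-limb readings at t = 06:00 and t = 06:30: Q falls from 25 to 14 L/s over 2 intervals.
K = (Q₂/Q₁)^(1/2) = (14/25)^(1/2) = 0.748.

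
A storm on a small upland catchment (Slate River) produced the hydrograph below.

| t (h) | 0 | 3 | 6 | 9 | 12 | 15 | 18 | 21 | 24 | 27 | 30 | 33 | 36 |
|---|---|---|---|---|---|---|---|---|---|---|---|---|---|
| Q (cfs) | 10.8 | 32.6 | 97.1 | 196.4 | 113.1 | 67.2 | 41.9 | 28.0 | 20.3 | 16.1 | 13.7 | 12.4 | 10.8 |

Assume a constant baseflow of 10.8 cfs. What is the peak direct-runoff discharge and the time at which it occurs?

Q_p = 185.6 cfs at t = 9 h

Subtracting baseflow gives direct-runoff ordinates: 0.0, 21.8, 86.3, 185.6, 102.3, 56.4, 31.1, 17.2, 9.5, 5.3, 2.9, 1.6, 0.0 cfs.
The maximum is 185.6 cfs, occurring at the reading for t = 9 h.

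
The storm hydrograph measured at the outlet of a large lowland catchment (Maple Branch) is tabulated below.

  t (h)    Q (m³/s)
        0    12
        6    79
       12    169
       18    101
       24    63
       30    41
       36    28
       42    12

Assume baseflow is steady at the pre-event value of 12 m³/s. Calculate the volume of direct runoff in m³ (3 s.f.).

Direct-runoff ordinates (Q − Q_b): 0.0, 67.0, 157.0, 89.0, 51.0, 29.0, 16.0, 0.0 m³/s.
ΣQ_DR = 409.0 m³/s.
With Δt = 6 h = 21600 s, V = ΣQ_DR · Δt = 409.0 × 21600 = 8.83 × 10^6 m³.

V ≈ 8.83 × 10^6 m³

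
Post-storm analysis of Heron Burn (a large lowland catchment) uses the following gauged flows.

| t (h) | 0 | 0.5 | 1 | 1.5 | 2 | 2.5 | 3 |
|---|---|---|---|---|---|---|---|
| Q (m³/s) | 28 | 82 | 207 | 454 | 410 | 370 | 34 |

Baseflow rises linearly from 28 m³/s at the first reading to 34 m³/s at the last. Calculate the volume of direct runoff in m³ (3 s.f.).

V ≈ 2.46 × 10^6 m³

Direct-runoff ordinates (Q − Q_b): 0.00, 53.00, 177.00, 423.00, 378.00, 337.00, 0.00 m³/s.
ΣQ_DR = 1368 m³/s.
With Δt = 0.5 h = 1800 s, V = ΣQ_DR · Δt = 1368 × 1800 = 2.46 × 10^6 m³.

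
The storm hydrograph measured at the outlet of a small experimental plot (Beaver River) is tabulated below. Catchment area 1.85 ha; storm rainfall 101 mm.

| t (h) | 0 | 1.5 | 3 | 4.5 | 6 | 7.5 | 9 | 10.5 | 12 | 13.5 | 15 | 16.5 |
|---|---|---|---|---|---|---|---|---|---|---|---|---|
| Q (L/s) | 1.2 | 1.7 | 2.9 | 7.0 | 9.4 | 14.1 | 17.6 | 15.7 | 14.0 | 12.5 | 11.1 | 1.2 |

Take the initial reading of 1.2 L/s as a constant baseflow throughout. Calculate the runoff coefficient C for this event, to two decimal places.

ΣQ_DR = 94.00 L/s; V = ΣQ_DR·Δt = 5.076 × 10^5 L.
Runoff depth d = V / A = 27.44 mm.
C = d / P = 27.44 / 101 = 0.27.

C ≈ 0.27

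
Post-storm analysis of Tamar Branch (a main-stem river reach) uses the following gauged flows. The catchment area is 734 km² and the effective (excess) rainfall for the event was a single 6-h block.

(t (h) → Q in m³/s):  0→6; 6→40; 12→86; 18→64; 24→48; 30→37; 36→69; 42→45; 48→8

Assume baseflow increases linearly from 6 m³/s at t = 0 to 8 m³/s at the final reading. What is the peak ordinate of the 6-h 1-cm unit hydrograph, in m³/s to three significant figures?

Direct runoff: 0.00, 33.75, 79.50, 57.25, 41.00, 29.75, 61.50, 37.25, 0.00 m³/s; ΣQ_DR = 340.0 m³/s, peak = 79.50 m³/s.
Runoff depth d = ΣQ_DR·Δt / A = 340.0 × 21600 / (734 km²) = 10.01 mm.
The 1-cm UH is the DRH scaled by (10 mm)/d, so U_p = 79.50 × 10/10.01 = 79.5 m³/s.

U_p ≈ 79.5 m³/s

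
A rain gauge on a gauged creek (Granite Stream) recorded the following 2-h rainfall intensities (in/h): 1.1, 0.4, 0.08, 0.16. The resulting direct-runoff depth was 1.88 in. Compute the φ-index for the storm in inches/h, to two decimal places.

φ ≈ 0.28 in/h

Only the 2 blocks with intensity above φ contribute runoff: 1.1, 0.4 in/h.
Σ(I−φ)·Δt = d  ⇒  (1.1+0.4 − 2φ)·2 = 1.88
φ = (1.500 − 1.88/2) / 2 = 0.28 in/h.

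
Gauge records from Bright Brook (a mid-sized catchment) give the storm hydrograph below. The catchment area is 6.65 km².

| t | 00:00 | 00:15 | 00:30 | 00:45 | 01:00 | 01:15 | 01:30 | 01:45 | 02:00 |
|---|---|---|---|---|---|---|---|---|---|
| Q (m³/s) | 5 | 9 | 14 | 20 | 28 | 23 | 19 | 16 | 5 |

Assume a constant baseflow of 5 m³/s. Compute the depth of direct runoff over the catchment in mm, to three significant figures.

Direct runoff: 0.0, 4.0, 9.0, 15.0, 23.0, 18.0, 14.0, 11.0, 0.0 m³/s; ΣQ_DR = 94.00 m³/s.
V = ΣQ_DR · Δt = 94.00 × 900 s = 84600 m³.
Over A = 6.65 km², depth = V / A = 12.7 mm.

d ≈ 12.7 mm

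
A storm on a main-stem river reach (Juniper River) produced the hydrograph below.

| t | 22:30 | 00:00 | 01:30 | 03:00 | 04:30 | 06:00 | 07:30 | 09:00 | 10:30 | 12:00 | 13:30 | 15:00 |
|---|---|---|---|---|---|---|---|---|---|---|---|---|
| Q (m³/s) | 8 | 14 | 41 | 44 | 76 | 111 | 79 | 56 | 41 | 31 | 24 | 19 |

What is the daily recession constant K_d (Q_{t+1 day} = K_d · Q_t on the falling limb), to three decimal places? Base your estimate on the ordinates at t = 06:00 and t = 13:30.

K_d ≈ 0.007

Between t = 06:00 and t = 13:30 the flow falls from 111 to 24 m³/s over 5×1.5 h = 7.5 h.
Per-interval ratio K = (24/111)^(1/5) = 0.7362; K_d = K^(24/1.5) = 0.007.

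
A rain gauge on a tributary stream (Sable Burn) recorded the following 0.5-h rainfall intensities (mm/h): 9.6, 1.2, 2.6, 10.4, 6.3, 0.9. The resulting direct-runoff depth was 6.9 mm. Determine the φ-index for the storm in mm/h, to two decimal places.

φ ≈ 4.17 mm/h

Only the 3 blocks with intensity above φ contribute runoff: 9.6, 10.4, 6.3 mm/h.
Σ(I−φ)·Δt = d  ⇒  (9.6+10.4+6.3 − 3φ)·0.5 = 6.9
φ = (26.30 − 6.9/0.5) / 3 = 4.17 mm/h.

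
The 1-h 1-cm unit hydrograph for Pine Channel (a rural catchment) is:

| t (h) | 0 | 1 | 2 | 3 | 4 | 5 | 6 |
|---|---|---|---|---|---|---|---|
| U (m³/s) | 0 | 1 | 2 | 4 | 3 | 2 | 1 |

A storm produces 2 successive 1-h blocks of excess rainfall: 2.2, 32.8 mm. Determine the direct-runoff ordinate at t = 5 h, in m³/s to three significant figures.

Q ≈ 10.3 m³/s

By discrete convolution, Q_j = Σ (P_i / 10 mm) · U_{j−i}.
At t = 5 h (j=5): Q = (2.2/10)·2 + (32.8/10)·3 = 10.3 m³/s.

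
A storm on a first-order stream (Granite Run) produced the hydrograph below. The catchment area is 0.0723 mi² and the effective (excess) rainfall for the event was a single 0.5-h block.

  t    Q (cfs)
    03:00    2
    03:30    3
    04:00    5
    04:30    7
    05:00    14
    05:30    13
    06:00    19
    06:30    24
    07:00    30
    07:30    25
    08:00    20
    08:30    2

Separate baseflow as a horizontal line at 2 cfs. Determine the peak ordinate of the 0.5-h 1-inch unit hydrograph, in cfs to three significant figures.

Direct runoff: 0.0, 1.0, 3.0, 5.0, 12.0, 11.0, 17.0, 22.0, 28.0, 23.0, 18.0, 0.0 cfs; ΣQ_DR = 140.0 cfs, peak = 28.0 cfs.
Runoff depth d = ΣQ_DR·Δt / A = 140.0 × 1800 / (0.0723 mi²) = 1.500 in.
The 1-inch UH is the DRH scaled by (1 in)/d, so U_p = 28.0 × 1/1.500 = 18.7 cfs.

U_p ≈ 18.7 cfs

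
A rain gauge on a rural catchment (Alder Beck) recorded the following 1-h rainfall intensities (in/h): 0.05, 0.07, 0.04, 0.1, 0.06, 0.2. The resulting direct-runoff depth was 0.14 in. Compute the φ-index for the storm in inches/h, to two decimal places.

φ ≈ 0.08 in/h

Only the 2 blocks with intensity above φ contribute runoff: 0.1, 0.2 in/h.
Σ(I−φ)·Δt = d  ⇒  (0.1+0.2 − 2φ)·1 = 0.14
φ = (0.3000 − 0.14/1) / 2 = 0.08 in/h.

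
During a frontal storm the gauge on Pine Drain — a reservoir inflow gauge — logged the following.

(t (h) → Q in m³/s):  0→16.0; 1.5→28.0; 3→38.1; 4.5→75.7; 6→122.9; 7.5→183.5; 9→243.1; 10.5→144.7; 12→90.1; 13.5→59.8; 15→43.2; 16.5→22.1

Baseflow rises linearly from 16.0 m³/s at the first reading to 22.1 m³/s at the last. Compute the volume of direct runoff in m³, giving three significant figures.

V ≈ 4.53 × 10^6 m³

Direct-runoff ordinates (Q − Q_b): 0.00, 11.45, 20.99, 58.04, 104.68, 164.73, 223.77, 124.82, 69.66, 38.81, 21.65, 0.00 m³/s.
ΣQ_DR = 838.6 m³/s.
With Δt = 1.5 h = 5400 s, V = ΣQ_DR · Δt = 838.6 × 5400 = 4.53 × 10^6 m³.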